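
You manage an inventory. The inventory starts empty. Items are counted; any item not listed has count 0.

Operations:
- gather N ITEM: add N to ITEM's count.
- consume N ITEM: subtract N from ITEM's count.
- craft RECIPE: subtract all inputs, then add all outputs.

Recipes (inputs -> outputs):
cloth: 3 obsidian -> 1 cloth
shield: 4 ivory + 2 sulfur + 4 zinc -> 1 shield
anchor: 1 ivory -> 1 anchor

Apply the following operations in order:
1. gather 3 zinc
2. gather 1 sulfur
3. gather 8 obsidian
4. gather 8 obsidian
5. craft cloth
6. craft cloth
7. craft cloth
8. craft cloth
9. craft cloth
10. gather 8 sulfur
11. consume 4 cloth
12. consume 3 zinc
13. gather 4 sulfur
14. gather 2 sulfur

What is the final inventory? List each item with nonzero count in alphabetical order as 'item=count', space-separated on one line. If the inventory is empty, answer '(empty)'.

After 1 (gather 3 zinc): zinc=3
After 2 (gather 1 sulfur): sulfur=1 zinc=3
After 3 (gather 8 obsidian): obsidian=8 sulfur=1 zinc=3
After 4 (gather 8 obsidian): obsidian=16 sulfur=1 zinc=3
After 5 (craft cloth): cloth=1 obsidian=13 sulfur=1 zinc=3
After 6 (craft cloth): cloth=2 obsidian=10 sulfur=1 zinc=3
After 7 (craft cloth): cloth=3 obsidian=7 sulfur=1 zinc=3
After 8 (craft cloth): cloth=4 obsidian=4 sulfur=1 zinc=3
After 9 (craft cloth): cloth=5 obsidian=1 sulfur=1 zinc=3
After 10 (gather 8 sulfur): cloth=5 obsidian=1 sulfur=9 zinc=3
After 11 (consume 4 cloth): cloth=1 obsidian=1 sulfur=9 zinc=3
After 12 (consume 3 zinc): cloth=1 obsidian=1 sulfur=9
After 13 (gather 4 sulfur): cloth=1 obsidian=1 sulfur=13
After 14 (gather 2 sulfur): cloth=1 obsidian=1 sulfur=15

Answer: cloth=1 obsidian=1 sulfur=15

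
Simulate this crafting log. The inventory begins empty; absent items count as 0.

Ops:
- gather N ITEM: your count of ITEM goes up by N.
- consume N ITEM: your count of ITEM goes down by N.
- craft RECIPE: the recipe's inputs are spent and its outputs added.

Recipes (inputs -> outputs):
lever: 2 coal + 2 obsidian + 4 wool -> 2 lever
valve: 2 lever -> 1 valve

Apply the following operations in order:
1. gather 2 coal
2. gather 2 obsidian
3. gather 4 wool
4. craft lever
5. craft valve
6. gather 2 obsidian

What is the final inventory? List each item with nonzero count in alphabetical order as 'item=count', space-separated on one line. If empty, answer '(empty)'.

Answer: obsidian=2 valve=1

Derivation:
After 1 (gather 2 coal): coal=2
After 2 (gather 2 obsidian): coal=2 obsidian=2
After 3 (gather 4 wool): coal=2 obsidian=2 wool=4
After 4 (craft lever): lever=2
After 5 (craft valve): valve=1
After 6 (gather 2 obsidian): obsidian=2 valve=1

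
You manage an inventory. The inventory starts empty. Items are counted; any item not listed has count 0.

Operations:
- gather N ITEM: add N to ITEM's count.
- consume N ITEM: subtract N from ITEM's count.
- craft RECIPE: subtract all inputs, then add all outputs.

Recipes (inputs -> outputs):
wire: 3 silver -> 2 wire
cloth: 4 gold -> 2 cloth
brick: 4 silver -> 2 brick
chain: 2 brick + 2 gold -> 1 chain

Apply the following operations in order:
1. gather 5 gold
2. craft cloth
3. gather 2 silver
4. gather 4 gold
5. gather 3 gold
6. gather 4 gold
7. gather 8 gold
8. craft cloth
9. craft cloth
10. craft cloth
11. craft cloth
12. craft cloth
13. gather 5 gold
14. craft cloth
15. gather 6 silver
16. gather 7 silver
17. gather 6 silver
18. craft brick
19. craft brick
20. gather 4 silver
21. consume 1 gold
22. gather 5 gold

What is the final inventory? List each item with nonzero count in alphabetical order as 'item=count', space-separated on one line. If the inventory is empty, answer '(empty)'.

After 1 (gather 5 gold): gold=5
After 2 (craft cloth): cloth=2 gold=1
After 3 (gather 2 silver): cloth=2 gold=1 silver=2
After 4 (gather 4 gold): cloth=2 gold=5 silver=2
After 5 (gather 3 gold): cloth=2 gold=8 silver=2
After 6 (gather 4 gold): cloth=2 gold=12 silver=2
After 7 (gather 8 gold): cloth=2 gold=20 silver=2
After 8 (craft cloth): cloth=4 gold=16 silver=2
After 9 (craft cloth): cloth=6 gold=12 silver=2
After 10 (craft cloth): cloth=8 gold=8 silver=2
After 11 (craft cloth): cloth=10 gold=4 silver=2
After 12 (craft cloth): cloth=12 silver=2
After 13 (gather 5 gold): cloth=12 gold=5 silver=2
After 14 (craft cloth): cloth=14 gold=1 silver=2
After 15 (gather 6 silver): cloth=14 gold=1 silver=8
After 16 (gather 7 silver): cloth=14 gold=1 silver=15
After 17 (gather 6 silver): cloth=14 gold=1 silver=21
After 18 (craft brick): brick=2 cloth=14 gold=1 silver=17
After 19 (craft brick): brick=4 cloth=14 gold=1 silver=13
After 20 (gather 4 silver): brick=4 cloth=14 gold=1 silver=17
After 21 (consume 1 gold): brick=4 cloth=14 silver=17
After 22 (gather 5 gold): brick=4 cloth=14 gold=5 silver=17

Answer: brick=4 cloth=14 gold=5 silver=17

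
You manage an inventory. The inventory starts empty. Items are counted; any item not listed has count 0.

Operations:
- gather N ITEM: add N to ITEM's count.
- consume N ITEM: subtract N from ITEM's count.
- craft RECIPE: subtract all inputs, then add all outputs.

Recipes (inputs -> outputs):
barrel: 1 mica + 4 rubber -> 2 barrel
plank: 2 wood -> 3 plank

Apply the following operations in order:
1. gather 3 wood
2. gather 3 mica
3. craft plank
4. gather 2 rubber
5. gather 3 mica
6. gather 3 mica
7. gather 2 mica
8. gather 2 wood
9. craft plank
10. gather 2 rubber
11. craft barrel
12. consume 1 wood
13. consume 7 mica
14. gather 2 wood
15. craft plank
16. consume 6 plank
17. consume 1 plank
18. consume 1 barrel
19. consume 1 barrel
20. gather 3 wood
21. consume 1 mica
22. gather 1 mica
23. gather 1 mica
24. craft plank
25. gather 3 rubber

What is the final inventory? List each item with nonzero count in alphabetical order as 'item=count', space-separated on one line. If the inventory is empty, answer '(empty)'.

After 1 (gather 3 wood): wood=3
After 2 (gather 3 mica): mica=3 wood=3
After 3 (craft plank): mica=3 plank=3 wood=1
After 4 (gather 2 rubber): mica=3 plank=3 rubber=2 wood=1
After 5 (gather 3 mica): mica=6 plank=3 rubber=2 wood=1
After 6 (gather 3 mica): mica=9 plank=3 rubber=2 wood=1
After 7 (gather 2 mica): mica=11 plank=3 rubber=2 wood=1
After 8 (gather 2 wood): mica=11 plank=3 rubber=2 wood=3
After 9 (craft plank): mica=11 plank=6 rubber=2 wood=1
After 10 (gather 2 rubber): mica=11 plank=6 rubber=4 wood=1
After 11 (craft barrel): barrel=2 mica=10 plank=6 wood=1
After 12 (consume 1 wood): barrel=2 mica=10 plank=6
After 13 (consume 7 mica): barrel=2 mica=3 plank=6
After 14 (gather 2 wood): barrel=2 mica=3 plank=6 wood=2
After 15 (craft plank): barrel=2 mica=3 plank=9
After 16 (consume 6 plank): barrel=2 mica=3 plank=3
After 17 (consume 1 plank): barrel=2 mica=3 plank=2
After 18 (consume 1 barrel): barrel=1 mica=3 plank=2
After 19 (consume 1 barrel): mica=3 plank=2
After 20 (gather 3 wood): mica=3 plank=2 wood=3
After 21 (consume 1 mica): mica=2 plank=2 wood=3
After 22 (gather 1 mica): mica=3 plank=2 wood=3
After 23 (gather 1 mica): mica=4 plank=2 wood=3
After 24 (craft plank): mica=4 plank=5 wood=1
After 25 (gather 3 rubber): mica=4 plank=5 rubber=3 wood=1

Answer: mica=4 plank=5 rubber=3 wood=1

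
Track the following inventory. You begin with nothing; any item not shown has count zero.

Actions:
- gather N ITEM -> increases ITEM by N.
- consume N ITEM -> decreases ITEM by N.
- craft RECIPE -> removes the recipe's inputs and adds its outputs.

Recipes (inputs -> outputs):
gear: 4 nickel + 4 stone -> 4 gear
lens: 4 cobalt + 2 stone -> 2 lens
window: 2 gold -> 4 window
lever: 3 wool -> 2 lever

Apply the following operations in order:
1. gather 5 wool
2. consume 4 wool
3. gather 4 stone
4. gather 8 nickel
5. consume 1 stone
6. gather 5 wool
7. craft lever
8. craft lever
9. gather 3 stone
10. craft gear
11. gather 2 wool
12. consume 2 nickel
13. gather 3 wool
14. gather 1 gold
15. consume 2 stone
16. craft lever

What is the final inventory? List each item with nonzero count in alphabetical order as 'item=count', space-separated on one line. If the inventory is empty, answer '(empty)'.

Answer: gear=4 gold=1 lever=6 nickel=2 wool=2

Derivation:
After 1 (gather 5 wool): wool=5
After 2 (consume 4 wool): wool=1
After 3 (gather 4 stone): stone=4 wool=1
After 4 (gather 8 nickel): nickel=8 stone=4 wool=1
After 5 (consume 1 stone): nickel=8 stone=3 wool=1
After 6 (gather 5 wool): nickel=8 stone=3 wool=6
After 7 (craft lever): lever=2 nickel=8 stone=3 wool=3
After 8 (craft lever): lever=4 nickel=8 stone=3
After 9 (gather 3 stone): lever=4 nickel=8 stone=6
After 10 (craft gear): gear=4 lever=4 nickel=4 stone=2
After 11 (gather 2 wool): gear=4 lever=4 nickel=4 stone=2 wool=2
After 12 (consume 2 nickel): gear=4 lever=4 nickel=2 stone=2 wool=2
After 13 (gather 3 wool): gear=4 lever=4 nickel=2 stone=2 wool=5
After 14 (gather 1 gold): gear=4 gold=1 lever=4 nickel=2 stone=2 wool=5
After 15 (consume 2 stone): gear=4 gold=1 lever=4 nickel=2 wool=5
After 16 (craft lever): gear=4 gold=1 lever=6 nickel=2 wool=2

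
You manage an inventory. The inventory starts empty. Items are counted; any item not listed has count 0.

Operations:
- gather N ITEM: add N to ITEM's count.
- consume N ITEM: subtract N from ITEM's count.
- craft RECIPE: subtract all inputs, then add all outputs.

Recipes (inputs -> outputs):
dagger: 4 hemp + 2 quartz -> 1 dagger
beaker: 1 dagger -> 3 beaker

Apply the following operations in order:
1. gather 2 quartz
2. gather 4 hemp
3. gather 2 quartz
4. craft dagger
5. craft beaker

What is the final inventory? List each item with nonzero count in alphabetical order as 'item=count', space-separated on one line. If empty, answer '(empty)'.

Answer: beaker=3 quartz=2

Derivation:
After 1 (gather 2 quartz): quartz=2
After 2 (gather 4 hemp): hemp=4 quartz=2
After 3 (gather 2 quartz): hemp=4 quartz=4
After 4 (craft dagger): dagger=1 quartz=2
After 5 (craft beaker): beaker=3 quartz=2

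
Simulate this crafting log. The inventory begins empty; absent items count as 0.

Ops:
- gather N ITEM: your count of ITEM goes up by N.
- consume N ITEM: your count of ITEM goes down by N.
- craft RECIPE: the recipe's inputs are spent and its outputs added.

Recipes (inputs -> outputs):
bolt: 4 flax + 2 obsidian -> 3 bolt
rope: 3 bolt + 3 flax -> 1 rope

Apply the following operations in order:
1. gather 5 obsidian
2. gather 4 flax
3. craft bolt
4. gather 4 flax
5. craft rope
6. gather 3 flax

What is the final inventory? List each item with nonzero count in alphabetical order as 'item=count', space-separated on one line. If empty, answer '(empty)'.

Answer: flax=4 obsidian=3 rope=1

Derivation:
After 1 (gather 5 obsidian): obsidian=5
After 2 (gather 4 flax): flax=4 obsidian=5
After 3 (craft bolt): bolt=3 obsidian=3
After 4 (gather 4 flax): bolt=3 flax=4 obsidian=3
After 5 (craft rope): flax=1 obsidian=3 rope=1
After 6 (gather 3 flax): flax=4 obsidian=3 rope=1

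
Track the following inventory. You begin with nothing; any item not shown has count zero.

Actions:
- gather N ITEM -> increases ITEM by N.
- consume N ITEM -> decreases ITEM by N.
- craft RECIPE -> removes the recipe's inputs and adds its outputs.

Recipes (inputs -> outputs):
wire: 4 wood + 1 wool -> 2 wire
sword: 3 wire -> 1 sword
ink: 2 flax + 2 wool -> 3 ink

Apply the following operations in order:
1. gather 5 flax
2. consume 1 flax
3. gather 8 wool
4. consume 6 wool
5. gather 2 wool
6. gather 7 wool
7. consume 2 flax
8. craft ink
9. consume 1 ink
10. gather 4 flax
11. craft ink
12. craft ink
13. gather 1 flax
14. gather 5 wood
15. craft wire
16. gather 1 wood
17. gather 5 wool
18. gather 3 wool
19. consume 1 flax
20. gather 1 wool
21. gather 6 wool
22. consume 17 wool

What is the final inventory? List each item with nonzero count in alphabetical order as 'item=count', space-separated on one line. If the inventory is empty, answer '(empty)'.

Answer: ink=8 wire=2 wood=2 wool=2

Derivation:
After 1 (gather 5 flax): flax=5
After 2 (consume 1 flax): flax=4
After 3 (gather 8 wool): flax=4 wool=8
After 4 (consume 6 wool): flax=4 wool=2
After 5 (gather 2 wool): flax=4 wool=4
After 6 (gather 7 wool): flax=4 wool=11
After 7 (consume 2 flax): flax=2 wool=11
After 8 (craft ink): ink=3 wool=9
After 9 (consume 1 ink): ink=2 wool=9
After 10 (gather 4 flax): flax=4 ink=2 wool=9
After 11 (craft ink): flax=2 ink=5 wool=7
After 12 (craft ink): ink=8 wool=5
After 13 (gather 1 flax): flax=1 ink=8 wool=5
After 14 (gather 5 wood): flax=1 ink=8 wood=5 wool=5
After 15 (craft wire): flax=1 ink=8 wire=2 wood=1 wool=4
After 16 (gather 1 wood): flax=1 ink=8 wire=2 wood=2 wool=4
After 17 (gather 5 wool): flax=1 ink=8 wire=2 wood=2 wool=9
After 18 (gather 3 wool): flax=1 ink=8 wire=2 wood=2 wool=12
After 19 (consume 1 flax): ink=8 wire=2 wood=2 wool=12
After 20 (gather 1 wool): ink=8 wire=2 wood=2 wool=13
After 21 (gather 6 wool): ink=8 wire=2 wood=2 wool=19
After 22 (consume 17 wool): ink=8 wire=2 wood=2 wool=2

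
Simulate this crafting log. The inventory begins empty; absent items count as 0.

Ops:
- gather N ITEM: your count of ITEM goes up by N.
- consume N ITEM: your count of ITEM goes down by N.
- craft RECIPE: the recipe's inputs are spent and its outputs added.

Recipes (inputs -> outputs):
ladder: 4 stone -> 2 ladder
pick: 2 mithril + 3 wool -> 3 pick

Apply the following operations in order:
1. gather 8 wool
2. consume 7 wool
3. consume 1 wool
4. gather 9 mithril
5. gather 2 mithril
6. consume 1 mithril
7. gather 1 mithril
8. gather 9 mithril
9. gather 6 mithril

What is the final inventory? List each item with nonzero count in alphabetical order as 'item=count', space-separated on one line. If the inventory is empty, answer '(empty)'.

Answer: mithril=26

Derivation:
After 1 (gather 8 wool): wool=8
After 2 (consume 7 wool): wool=1
After 3 (consume 1 wool): (empty)
After 4 (gather 9 mithril): mithril=9
After 5 (gather 2 mithril): mithril=11
After 6 (consume 1 mithril): mithril=10
After 7 (gather 1 mithril): mithril=11
After 8 (gather 9 mithril): mithril=20
After 9 (gather 6 mithril): mithril=26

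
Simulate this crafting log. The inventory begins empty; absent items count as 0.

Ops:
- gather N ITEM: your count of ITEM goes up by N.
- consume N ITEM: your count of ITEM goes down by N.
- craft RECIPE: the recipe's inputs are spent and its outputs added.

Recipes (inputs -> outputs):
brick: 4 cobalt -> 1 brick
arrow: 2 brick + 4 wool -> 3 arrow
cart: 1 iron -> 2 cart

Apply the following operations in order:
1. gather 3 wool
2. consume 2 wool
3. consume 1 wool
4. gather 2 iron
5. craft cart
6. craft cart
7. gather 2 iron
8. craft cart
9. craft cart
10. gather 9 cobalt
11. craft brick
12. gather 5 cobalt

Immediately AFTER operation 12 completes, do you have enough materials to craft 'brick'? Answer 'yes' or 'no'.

After 1 (gather 3 wool): wool=3
After 2 (consume 2 wool): wool=1
After 3 (consume 1 wool): (empty)
After 4 (gather 2 iron): iron=2
After 5 (craft cart): cart=2 iron=1
After 6 (craft cart): cart=4
After 7 (gather 2 iron): cart=4 iron=2
After 8 (craft cart): cart=6 iron=1
After 9 (craft cart): cart=8
After 10 (gather 9 cobalt): cart=8 cobalt=9
After 11 (craft brick): brick=1 cart=8 cobalt=5
After 12 (gather 5 cobalt): brick=1 cart=8 cobalt=10

Answer: yes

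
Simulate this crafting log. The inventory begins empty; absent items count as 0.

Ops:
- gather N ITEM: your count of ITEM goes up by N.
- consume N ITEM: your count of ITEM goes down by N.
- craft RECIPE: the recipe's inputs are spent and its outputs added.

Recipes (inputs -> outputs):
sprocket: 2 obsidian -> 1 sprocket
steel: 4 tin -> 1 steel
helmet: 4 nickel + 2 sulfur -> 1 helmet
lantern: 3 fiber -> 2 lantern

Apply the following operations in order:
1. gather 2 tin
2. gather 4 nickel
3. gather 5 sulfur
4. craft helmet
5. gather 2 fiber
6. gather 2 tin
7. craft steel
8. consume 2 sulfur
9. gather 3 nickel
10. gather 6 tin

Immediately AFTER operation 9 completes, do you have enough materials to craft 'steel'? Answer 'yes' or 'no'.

After 1 (gather 2 tin): tin=2
After 2 (gather 4 nickel): nickel=4 tin=2
After 3 (gather 5 sulfur): nickel=4 sulfur=5 tin=2
After 4 (craft helmet): helmet=1 sulfur=3 tin=2
After 5 (gather 2 fiber): fiber=2 helmet=1 sulfur=3 tin=2
After 6 (gather 2 tin): fiber=2 helmet=1 sulfur=3 tin=4
After 7 (craft steel): fiber=2 helmet=1 steel=1 sulfur=3
After 8 (consume 2 sulfur): fiber=2 helmet=1 steel=1 sulfur=1
After 9 (gather 3 nickel): fiber=2 helmet=1 nickel=3 steel=1 sulfur=1

Answer: no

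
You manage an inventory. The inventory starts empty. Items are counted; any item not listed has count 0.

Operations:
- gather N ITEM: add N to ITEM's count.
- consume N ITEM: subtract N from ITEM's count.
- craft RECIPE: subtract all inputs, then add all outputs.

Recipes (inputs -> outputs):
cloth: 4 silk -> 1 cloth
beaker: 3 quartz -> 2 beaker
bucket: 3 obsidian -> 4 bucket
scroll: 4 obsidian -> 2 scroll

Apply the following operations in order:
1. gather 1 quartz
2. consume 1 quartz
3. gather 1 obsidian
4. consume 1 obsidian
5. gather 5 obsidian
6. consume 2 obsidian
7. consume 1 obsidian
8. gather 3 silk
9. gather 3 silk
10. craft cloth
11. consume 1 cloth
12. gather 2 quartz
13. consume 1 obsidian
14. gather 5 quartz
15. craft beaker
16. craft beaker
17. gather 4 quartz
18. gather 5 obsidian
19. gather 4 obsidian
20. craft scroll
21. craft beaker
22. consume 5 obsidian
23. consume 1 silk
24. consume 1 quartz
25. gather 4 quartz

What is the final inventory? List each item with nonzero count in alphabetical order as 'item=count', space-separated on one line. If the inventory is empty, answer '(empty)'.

After 1 (gather 1 quartz): quartz=1
After 2 (consume 1 quartz): (empty)
After 3 (gather 1 obsidian): obsidian=1
After 4 (consume 1 obsidian): (empty)
After 5 (gather 5 obsidian): obsidian=5
After 6 (consume 2 obsidian): obsidian=3
After 7 (consume 1 obsidian): obsidian=2
After 8 (gather 3 silk): obsidian=2 silk=3
After 9 (gather 3 silk): obsidian=2 silk=6
After 10 (craft cloth): cloth=1 obsidian=2 silk=2
After 11 (consume 1 cloth): obsidian=2 silk=2
After 12 (gather 2 quartz): obsidian=2 quartz=2 silk=2
After 13 (consume 1 obsidian): obsidian=1 quartz=2 silk=2
After 14 (gather 5 quartz): obsidian=1 quartz=7 silk=2
After 15 (craft beaker): beaker=2 obsidian=1 quartz=4 silk=2
After 16 (craft beaker): beaker=4 obsidian=1 quartz=1 silk=2
After 17 (gather 4 quartz): beaker=4 obsidian=1 quartz=5 silk=2
After 18 (gather 5 obsidian): beaker=4 obsidian=6 quartz=5 silk=2
After 19 (gather 4 obsidian): beaker=4 obsidian=10 quartz=5 silk=2
After 20 (craft scroll): beaker=4 obsidian=6 quartz=5 scroll=2 silk=2
After 21 (craft beaker): beaker=6 obsidian=6 quartz=2 scroll=2 silk=2
After 22 (consume 5 obsidian): beaker=6 obsidian=1 quartz=2 scroll=2 silk=2
After 23 (consume 1 silk): beaker=6 obsidian=1 quartz=2 scroll=2 silk=1
After 24 (consume 1 quartz): beaker=6 obsidian=1 quartz=1 scroll=2 silk=1
After 25 (gather 4 quartz): beaker=6 obsidian=1 quartz=5 scroll=2 silk=1

Answer: beaker=6 obsidian=1 quartz=5 scroll=2 silk=1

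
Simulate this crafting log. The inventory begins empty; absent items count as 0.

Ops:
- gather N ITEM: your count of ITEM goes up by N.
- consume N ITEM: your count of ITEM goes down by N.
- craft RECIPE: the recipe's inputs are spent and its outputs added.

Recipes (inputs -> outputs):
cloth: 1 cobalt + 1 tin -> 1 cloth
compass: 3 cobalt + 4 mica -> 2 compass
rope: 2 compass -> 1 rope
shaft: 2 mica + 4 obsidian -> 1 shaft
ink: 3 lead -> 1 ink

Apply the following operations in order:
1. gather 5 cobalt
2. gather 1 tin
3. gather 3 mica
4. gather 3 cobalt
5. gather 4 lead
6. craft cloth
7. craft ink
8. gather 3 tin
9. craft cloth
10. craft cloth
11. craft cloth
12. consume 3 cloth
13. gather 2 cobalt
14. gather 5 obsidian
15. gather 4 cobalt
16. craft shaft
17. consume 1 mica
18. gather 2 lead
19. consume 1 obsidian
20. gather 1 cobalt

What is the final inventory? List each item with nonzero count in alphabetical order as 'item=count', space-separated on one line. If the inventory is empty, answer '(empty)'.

After 1 (gather 5 cobalt): cobalt=5
After 2 (gather 1 tin): cobalt=5 tin=1
After 3 (gather 3 mica): cobalt=5 mica=3 tin=1
After 4 (gather 3 cobalt): cobalt=8 mica=3 tin=1
After 5 (gather 4 lead): cobalt=8 lead=4 mica=3 tin=1
After 6 (craft cloth): cloth=1 cobalt=7 lead=4 mica=3
After 7 (craft ink): cloth=1 cobalt=7 ink=1 lead=1 mica=3
After 8 (gather 3 tin): cloth=1 cobalt=7 ink=1 lead=1 mica=3 tin=3
After 9 (craft cloth): cloth=2 cobalt=6 ink=1 lead=1 mica=3 tin=2
After 10 (craft cloth): cloth=3 cobalt=5 ink=1 lead=1 mica=3 tin=1
After 11 (craft cloth): cloth=4 cobalt=4 ink=1 lead=1 mica=3
After 12 (consume 3 cloth): cloth=1 cobalt=4 ink=1 lead=1 mica=3
After 13 (gather 2 cobalt): cloth=1 cobalt=6 ink=1 lead=1 mica=3
After 14 (gather 5 obsidian): cloth=1 cobalt=6 ink=1 lead=1 mica=3 obsidian=5
After 15 (gather 4 cobalt): cloth=1 cobalt=10 ink=1 lead=1 mica=3 obsidian=5
After 16 (craft shaft): cloth=1 cobalt=10 ink=1 lead=1 mica=1 obsidian=1 shaft=1
After 17 (consume 1 mica): cloth=1 cobalt=10 ink=1 lead=1 obsidian=1 shaft=1
After 18 (gather 2 lead): cloth=1 cobalt=10 ink=1 lead=3 obsidian=1 shaft=1
After 19 (consume 1 obsidian): cloth=1 cobalt=10 ink=1 lead=3 shaft=1
After 20 (gather 1 cobalt): cloth=1 cobalt=11 ink=1 lead=3 shaft=1

Answer: cloth=1 cobalt=11 ink=1 lead=3 shaft=1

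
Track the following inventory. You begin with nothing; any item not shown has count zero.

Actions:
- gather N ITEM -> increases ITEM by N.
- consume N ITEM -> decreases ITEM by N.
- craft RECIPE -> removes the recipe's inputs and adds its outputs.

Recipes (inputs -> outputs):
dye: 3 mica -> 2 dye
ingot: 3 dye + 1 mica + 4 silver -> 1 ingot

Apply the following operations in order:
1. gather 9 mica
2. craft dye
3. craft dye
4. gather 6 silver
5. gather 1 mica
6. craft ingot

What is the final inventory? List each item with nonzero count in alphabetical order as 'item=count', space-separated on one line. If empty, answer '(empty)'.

After 1 (gather 9 mica): mica=9
After 2 (craft dye): dye=2 mica=6
After 3 (craft dye): dye=4 mica=3
After 4 (gather 6 silver): dye=4 mica=3 silver=6
After 5 (gather 1 mica): dye=4 mica=4 silver=6
After 6 (craft ingot): dye=1 ingot=1 mica=3 silver=2

Answer: dye=1 ingot=1 mica=3 silver=2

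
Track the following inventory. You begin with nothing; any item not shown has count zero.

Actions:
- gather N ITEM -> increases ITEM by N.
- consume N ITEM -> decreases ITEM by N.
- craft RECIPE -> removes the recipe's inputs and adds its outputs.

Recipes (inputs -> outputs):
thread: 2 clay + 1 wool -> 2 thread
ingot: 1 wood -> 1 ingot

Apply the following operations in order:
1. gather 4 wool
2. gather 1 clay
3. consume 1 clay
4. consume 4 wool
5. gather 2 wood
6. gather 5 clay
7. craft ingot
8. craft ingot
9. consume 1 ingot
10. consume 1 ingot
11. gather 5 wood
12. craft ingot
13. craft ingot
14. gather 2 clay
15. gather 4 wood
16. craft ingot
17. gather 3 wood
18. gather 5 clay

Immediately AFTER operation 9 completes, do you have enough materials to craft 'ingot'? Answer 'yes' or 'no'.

Answer: no

Derivation:
After 1 (gather 4 wool): wool=4
After 2 (gather 1 clay): clay=1 wool=4
After 3 (consume 1 clay): wool=4
After 4 (consume 4 wool): (empty)
After 5 (gather 2 wood): wood=2
After 6 (gather 5 clay): clay=5 wood=2
After 7 (craft ingot): clay=5 ingot=1 wood=1
After 8 (craft ingot): clay=5 ingot=2
After 9 (consume 1 ingot): clay=5 ingot=1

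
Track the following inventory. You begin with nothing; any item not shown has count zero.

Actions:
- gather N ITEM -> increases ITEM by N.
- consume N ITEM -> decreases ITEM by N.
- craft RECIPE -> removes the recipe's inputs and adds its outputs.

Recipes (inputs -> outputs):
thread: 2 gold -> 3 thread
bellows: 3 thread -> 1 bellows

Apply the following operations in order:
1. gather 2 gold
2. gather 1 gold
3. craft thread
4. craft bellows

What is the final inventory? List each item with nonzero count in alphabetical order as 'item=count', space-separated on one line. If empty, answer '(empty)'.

After 1 (gather 2 gold): gold=2
After 2 (gather 1 gold): gold=3
After 3 (craft thread): gold=1 thread=3
After 4 (craft bellows): bellows=1 gold=1

Answer: bellows=1 gold=1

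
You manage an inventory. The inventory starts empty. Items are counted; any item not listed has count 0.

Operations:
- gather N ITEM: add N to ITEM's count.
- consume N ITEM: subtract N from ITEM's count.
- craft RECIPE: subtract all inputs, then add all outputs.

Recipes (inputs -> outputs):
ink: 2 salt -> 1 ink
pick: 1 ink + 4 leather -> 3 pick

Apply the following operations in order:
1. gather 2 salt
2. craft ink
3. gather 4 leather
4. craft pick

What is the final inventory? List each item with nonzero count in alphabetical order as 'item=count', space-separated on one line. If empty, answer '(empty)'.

Answer: pick=3

Derivation:
After 1 (gather 2 salt): salt=2
After 2 (craft ink): ink=1
After 3 (gather 4 leather): ink=1 leather=4
After 4 (craft pick): pick=3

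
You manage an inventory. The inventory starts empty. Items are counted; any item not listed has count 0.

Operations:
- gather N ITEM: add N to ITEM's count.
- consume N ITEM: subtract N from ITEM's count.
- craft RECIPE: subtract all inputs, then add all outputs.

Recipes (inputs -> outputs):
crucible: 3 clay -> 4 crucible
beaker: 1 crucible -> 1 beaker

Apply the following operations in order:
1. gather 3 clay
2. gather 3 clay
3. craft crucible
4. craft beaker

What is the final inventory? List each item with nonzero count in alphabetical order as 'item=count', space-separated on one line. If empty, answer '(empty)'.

After 1 (gather 3 clay): clay=3
After 2 (gather 3 clay): clay=6
After 3 (craft crucible): clay=3 crucible=4
After 4 (craft beaker): beaker=1 clay=3 crucible=3

Answer: beaker=1 clay=3 crucible=3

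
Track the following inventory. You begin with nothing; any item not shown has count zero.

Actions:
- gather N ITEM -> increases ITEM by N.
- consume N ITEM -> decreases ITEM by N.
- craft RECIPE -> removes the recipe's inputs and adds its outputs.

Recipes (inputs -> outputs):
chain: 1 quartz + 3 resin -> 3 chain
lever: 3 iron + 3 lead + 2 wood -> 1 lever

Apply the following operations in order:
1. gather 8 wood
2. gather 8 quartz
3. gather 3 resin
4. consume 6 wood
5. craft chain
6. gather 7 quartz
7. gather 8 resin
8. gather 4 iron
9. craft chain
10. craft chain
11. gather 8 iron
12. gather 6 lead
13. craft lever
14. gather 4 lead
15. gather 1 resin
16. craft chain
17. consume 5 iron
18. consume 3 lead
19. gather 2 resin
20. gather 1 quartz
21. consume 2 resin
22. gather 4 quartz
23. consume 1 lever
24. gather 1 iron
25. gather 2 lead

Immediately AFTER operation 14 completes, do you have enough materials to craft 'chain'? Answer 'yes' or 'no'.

Answer: no

Derivation:
After 1 (gather 8 wood): wood=8
After 2 (gather 8 quartz): quartz=8 wood=8
After 3 (gather 3 resin): quartz=8 resin=3 wood=8
After 4 (consume 6 wood): quartz=8 resin=3 wood=2
After 5 (craft chain): chain=3 quartz=7 wood=2
After 6 (gather 7 quartz): chain=3 quartz=14 wood=2
After 7 (gather 8 resin): chain=3 quartz=14 resin=8 wood=2
After 8 (gather 4 iron): chain=3 iron=4 quartz=14 resin=8 wood=2
After 9 (craft chain): chain=6 iron=4 quartz=13 resin=5 wood=2
After 10 (craft chain): chain=9 iron=4 quartz=12 resin=2 wood=2
After 11 (gather 8 iron): chain=9 iron=12 quartz=12 resin=2 wood=2
After 12 (gather 6 lead): chain=9 iron=12 lead=6 quartz=12 resin=2 wood=2
After 13 (craft lever): chain=9 iron=9 lead=3 lever=1 quartz=12 resin=2
After 14 (gather 4 lead): chain=9 iron=9 lead=7 lever=1 quartz=12 resin=2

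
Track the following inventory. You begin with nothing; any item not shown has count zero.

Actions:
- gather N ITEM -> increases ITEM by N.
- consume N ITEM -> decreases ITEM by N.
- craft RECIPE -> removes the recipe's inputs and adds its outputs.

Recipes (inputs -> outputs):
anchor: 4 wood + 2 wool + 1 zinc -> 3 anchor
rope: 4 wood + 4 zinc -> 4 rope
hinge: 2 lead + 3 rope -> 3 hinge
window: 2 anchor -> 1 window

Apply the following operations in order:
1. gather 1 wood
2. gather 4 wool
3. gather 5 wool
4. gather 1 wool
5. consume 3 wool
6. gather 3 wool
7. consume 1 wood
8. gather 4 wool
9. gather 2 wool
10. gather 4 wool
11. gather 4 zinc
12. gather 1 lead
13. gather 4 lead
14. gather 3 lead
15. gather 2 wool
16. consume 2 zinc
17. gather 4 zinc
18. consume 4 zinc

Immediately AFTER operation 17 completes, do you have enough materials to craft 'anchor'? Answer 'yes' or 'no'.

After 1 (gather 1 wood): wood=1
After 2 (gather 4 wool): wood=1 wool=4
After 3 (gather 5 wool): wood=1 wool=9
After 4 (gather 1 wool): wood=1 wool=10
After 5 (consume 3 wool): wood=1 wool=7
After 6 (gather 3 wool): wood=1 wool=10
After 7 (consume 1 wood): wool=10
After 8 (gather 4 wool): wool=14
After 9 (gather 2 wool): wool=16
After 10 (gather 4 wool): wool=20
After 11 (gather 4 zinc): wool=20 zinc=4
After 12 (gather 1 lead): lead=1 wool=20 zinc=4
After 13 (gather 4 lead): lead=5 wool=20 zinc=4
After 14 (gather 3 lead): lead=8 wool=20 zinc=4
After 15 (gather 2 wool): lead=8 wool=22 zinc=4
After 16 (consume 2 zinc): lead=8 wool=22 zinc=2
After 17 (gather 4 zinc): lead=8 wool=22 zinc=6

Answer: no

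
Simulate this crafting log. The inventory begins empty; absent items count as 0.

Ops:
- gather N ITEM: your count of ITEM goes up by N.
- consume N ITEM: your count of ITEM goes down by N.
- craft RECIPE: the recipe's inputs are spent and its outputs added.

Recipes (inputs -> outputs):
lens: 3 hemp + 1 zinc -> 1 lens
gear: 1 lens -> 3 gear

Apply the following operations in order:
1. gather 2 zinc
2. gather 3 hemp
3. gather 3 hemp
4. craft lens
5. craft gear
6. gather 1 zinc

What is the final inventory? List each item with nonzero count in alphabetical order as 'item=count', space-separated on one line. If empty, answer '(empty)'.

After 1 (gather 2 zinc): zinc=2
After 2 (gather 3 hemp): hemp=3 zinc=2
After 3 (gather 3 hemp): hemp=6 zinc=2
After 4 (craft lens): hemp=3 lens=1 zinc=1
After 5 (craft gear): gear=3 hemp=3 zinc=1
After 6 (gather 1 zinc): gear=3 hemp=3 zinc=2

Answer: gear=3 hemp=3 zinc=2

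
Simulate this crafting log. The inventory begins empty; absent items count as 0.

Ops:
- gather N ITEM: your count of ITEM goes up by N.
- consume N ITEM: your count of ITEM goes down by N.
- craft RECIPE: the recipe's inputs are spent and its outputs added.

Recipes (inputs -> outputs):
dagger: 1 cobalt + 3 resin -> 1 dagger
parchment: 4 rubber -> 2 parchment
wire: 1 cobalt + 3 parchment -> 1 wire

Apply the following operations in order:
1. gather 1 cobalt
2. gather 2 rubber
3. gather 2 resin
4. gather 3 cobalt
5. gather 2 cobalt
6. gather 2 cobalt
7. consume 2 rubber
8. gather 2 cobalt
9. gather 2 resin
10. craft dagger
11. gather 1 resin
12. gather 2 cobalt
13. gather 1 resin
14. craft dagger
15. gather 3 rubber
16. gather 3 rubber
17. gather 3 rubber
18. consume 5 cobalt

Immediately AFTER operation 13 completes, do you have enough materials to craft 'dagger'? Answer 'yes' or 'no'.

After 1 (gather 1 cobalt): cobalt=1
After 2 (gather 2 rubber): cobalt=1 rubber=2
After 3 (gather 2 resin): cobalt=1 resin=2 rubber=2
After 4 (gather 3 cobalt): cobalt=4 resin=2 rubber=2
After 5 (gather 2 cobalt): cobalt=6 resin=2 rubber=2
After 6 (gather 2 cobalt): cobalt=8 resin=2 rubber=2
After 7 (consume 2 rubber): cobalt=8 resin=2
After 8 (gather 2 cobalt): cobalt=10 resin=2
After 9 (gather 2 resin): cobalt=10 resin=4
After 10 (craft dagger): cobalt=9 dagger=1 resin=1
After 11 (gather 1 resin): cobalt=9 dagger=1 resin=2
After 12 (gather 2 cobalt): cobalt=11 dagger=1 resin=2
After 13 (gather 1 resin): cobalt=11 dagger=1 resin=3

Answer: yes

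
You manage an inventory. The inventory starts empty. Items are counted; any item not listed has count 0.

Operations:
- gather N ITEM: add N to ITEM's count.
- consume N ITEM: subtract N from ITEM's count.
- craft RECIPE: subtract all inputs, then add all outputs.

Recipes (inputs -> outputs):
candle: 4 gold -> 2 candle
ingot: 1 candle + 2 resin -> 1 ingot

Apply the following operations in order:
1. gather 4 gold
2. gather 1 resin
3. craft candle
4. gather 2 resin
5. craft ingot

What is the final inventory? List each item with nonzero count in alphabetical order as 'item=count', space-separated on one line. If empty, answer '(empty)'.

Answer: candle=1 ingot=1 resin=1

Derivation:
After 1 (gather 4 gold): gold=4
After 2 (gather 1 resin): gold=4 resin=1
After 3 (craft candle): candle=2 resin=1
After 4 (gather 2 resin): candle=2 resin=3
After 5 (craft ingot): candle=1 ingot=1 resin=1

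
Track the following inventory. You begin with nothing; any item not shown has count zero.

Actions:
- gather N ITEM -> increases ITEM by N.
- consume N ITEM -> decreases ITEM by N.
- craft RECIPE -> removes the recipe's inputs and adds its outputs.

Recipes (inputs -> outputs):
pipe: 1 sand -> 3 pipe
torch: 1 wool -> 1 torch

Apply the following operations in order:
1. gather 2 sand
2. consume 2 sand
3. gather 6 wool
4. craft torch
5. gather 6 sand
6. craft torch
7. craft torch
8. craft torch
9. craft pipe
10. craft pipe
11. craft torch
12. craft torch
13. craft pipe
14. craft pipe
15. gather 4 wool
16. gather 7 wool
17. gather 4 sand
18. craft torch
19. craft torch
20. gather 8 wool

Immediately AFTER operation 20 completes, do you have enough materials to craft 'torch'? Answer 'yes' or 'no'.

Answer: yes

Derivation:
After 1 (gather 2 sand): sand=2
After 2 (consume 2 sand): (empty)
After 3 (gather 6 wool): wool=6
After 4 (craft torch): torch=1 wool=5
After 5 (gather 6 sand): sand=6 torch=1 wool=5
After 6 (craft torch): sand=6 torch=2 wool=4
After 7 (craft torch): sand=6 torch=3 wool=3
After 8 (craft torch): sand=6 torch=4 wool=2
After 9 (craft pipe): pipe=3 sand=5 torch=4 wool=2
After 10 (craft pipe): pipe=6 sand=4 torch=4 wool=2
After 11 (craft torch): pipe=6 sand=4 torch=5 wool=1
After 12 (craft torch): pipe=6 sand=4 torch=6
After 13 (craft pipe): pipe=9 sand=3 torch=6
After 14 (craft pipe): pipe=12 sand=2 torch=6
After 15 (gather 4 wool): pipe=12 sand=2 torch=6 wool=4
After 16 (gather 7 wool): pipe=12 sand=2 torch=6 wool=11
After 17 (gather 4 sand): pipe=12 sand=6 torch=6 wool=11
After 18 (craft torch): pipe=12 sand=6 torch=7 wool=10
After 19 (craft torch): pipe=12 sand=6 torch=8 wool=9
After 20 (gather 8 wool): pipe=12 sand=6 torch=8 wool=17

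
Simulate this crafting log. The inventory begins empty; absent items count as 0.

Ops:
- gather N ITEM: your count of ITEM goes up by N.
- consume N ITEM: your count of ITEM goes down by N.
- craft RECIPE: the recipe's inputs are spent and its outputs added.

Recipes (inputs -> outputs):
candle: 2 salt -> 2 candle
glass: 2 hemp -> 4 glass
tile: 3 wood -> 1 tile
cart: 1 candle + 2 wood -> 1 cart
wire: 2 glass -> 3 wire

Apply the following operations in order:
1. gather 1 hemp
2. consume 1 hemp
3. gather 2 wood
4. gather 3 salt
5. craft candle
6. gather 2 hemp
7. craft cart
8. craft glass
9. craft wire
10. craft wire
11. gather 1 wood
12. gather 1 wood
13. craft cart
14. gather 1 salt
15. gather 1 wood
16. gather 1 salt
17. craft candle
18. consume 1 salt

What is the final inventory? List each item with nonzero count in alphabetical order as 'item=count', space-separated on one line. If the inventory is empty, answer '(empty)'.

After 1 (gather 1 hemp): hemp=1
After 2 (consume 1 hemp): (empty)
After 3 (gather 2 wood): wood=2
After 4 (gather 3 salt): salt=3 wood=2
After 5 (craft candle): candle=2 salt=1 wood=2
After 6 (gather 2 hemp): candle=2 hemp=2 salt=1 wood=2
After 7 (craft cart): candle=1 cart=1 hemp=2 salt=1
After 8 (craft glass): candle=1 cart=1 glass=4 salt=1
After 9 (craft wire): candle=1 cart=1 glass=2 salt=1 wire=3
After 10 (craft wire): candle=1 cart=1 salt=1 wire=6
After 11 (gather 1 wood): candle=1 cart=1 salt=1 wire=6 wood=1
After 12 (gather 1 wood): candle=1 cart=1 salt=1 wire=6 wood=2
After 13 (craft cart): cart=2 salt=1 wire=6
After 14 (gather 1 salt): cart=2 salt=2 wire=6
After 15 (gather 1 wood): cart=2 salt=2 wire=6 wood=1
After 16 (gather 1 salt): cart=2 salt=3 wire=6 wood=1
After 17 (craft candle): candle=2 cart=2 salt=1 wire=6 wood=1
After 18 (consume 1 salt): candle=2 cart=2 wire=6 wood=1

Answer: candle=2 cart=2 wire=6 wood=1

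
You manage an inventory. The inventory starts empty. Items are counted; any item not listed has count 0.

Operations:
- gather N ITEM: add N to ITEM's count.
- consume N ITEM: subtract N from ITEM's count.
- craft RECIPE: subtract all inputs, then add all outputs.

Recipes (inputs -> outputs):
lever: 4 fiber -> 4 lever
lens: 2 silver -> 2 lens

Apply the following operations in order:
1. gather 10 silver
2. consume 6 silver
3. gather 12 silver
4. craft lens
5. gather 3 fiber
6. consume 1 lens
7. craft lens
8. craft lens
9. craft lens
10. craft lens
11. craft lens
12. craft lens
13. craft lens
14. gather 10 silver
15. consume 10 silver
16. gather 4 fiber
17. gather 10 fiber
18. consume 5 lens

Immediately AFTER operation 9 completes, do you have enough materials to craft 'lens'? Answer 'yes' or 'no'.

Answer: yes

Derivation:
After 1 (gather 10 silver): silver=10
After 2 (consume 6 silver): silver=4
After 3 (gather 12 silver): silver=16
After 4 (craft lens): lens=2 silver=14
After 5 (gather 3 fiber): fiber=3 lens=2 silver=14
After 6 (consume 1 lens): fiber=3 lens=1 silver=14
After 7 (craft lens): fiber=3 lens=3 silver=12
After 8 (craft lens): fiber=3 lens=5 silver=10
After 9 (craft lens): fiber=3 lens=7 silver=8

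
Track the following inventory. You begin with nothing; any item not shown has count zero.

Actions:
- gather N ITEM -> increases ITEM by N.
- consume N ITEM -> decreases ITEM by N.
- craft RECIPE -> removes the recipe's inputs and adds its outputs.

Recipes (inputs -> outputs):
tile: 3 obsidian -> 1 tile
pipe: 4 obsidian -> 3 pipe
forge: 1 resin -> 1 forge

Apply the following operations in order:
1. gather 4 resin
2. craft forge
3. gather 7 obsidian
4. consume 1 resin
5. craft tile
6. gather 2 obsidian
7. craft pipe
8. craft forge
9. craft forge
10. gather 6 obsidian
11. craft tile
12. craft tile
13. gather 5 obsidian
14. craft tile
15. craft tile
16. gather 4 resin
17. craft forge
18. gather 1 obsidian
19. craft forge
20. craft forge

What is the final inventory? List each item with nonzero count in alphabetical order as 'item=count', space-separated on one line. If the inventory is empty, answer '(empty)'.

Answer: forge=6 obsidian=2 pipe=3 resin=1 tile=5

Derivation:
After 1 (gather 4 resin): resin=4
After 2 (craft forge): forge=1 resin=3
After 3 (gather 7 obsidian): forge=1 obsidian=7 resin=3
After 4 (consume 1 resin): forge=1 obsidian=7 resin=2
After 5 (craft tile): forge=1 obsidian=4 resin=2 tile=1
After 6 (gather 2 obsidian): forge=1 obsidian=6 resin=2 tile=1
After 7 (craft pipe): forge=1 obsidian=2 pipe=3 resin=2 tile=1
After 8 (craft forge): forge=2 obsidian=2 pipe=3 resin=1 tile=1
After 9 (craft forge): forge=3 obsidian=2 pipe=3 tile=1
After 10 (gather 6 obsidian): forge=3 obsidian=8 pipe=3 tile=1
After 11 (craft tile): forge=3 obsidian=5 pipe=3 tile=2
After 12 (craft tile): forge=3 obsidian=2 pipe=3 tile=3
After 13 (gather 5 obsidian): forge=3 obsidian=7 pipe=3 tile=3
After 14 (craft tile): forge=3 obsidian=4 pipe=3 tile=4
After 15 (craft tile): forge=3 obsidian=1 pipe=3 tile=5
After 16 (gather 4 resin): forge=3 obsidian=1 pipe=3 resin=4 tile=5
After 17 (craft forge): forge=4 obsidian=1 pipe=3 resin=3 tile=5
After 18 (gather 1 obsidian): forge=4 obsidian=2 pipe=3 resin=3 tile=5
After 19 (craft forge): forge=5 obsidian=2 pipe=3 resin=2 tile=5
After 20 (craft forge): forge=6 obsidian=2 pipe=3 resin=1 tile=5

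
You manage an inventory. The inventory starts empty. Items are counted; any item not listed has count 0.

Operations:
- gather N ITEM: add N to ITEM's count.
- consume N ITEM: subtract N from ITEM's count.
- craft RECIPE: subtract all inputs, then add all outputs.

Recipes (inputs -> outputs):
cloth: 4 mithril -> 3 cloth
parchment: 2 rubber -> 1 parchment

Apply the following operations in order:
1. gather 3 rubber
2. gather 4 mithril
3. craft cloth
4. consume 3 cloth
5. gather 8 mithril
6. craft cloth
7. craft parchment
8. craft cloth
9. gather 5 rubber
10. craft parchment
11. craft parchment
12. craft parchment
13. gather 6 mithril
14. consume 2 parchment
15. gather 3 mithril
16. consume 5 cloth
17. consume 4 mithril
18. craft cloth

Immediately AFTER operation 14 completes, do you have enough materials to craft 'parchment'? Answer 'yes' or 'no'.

After 1 (gather 3 rubber): rubber=3
After 2 (gather 4 mithril): mithril=4 rubber=3
After 3 (craft cloth): cloth=3 rubber=3
After 4 (consume 3 cloth): rubber=3
After 5 (gather 8 mithril): mithril=8 rubber=3
After 6 (craft cloth): cloth=3 mithril=4 rubber=3
After 7 (craft parchment): cloth=3 mithril=4 parchment=1 rubber=1
After 8 (craft cloth): cloth=6 parchment=1 rubber=1
After 9 (gather 5 rubber): cloth=6 parchment=1 rubber=6
After 10 (craft parchment): cloth=6 parchment=2 rubber=4
After 11 (craft parchment): cloth=6 parchment=3 rubber=2
After 12 (craft parchment): cloth=6 parchment=4
After 13 (gather 6 mithril): cloth=6 mithril=6 parchment=4
After 14 (consume 2 parchment): cloth=6 mithril=6 parchment=2

Answer: no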